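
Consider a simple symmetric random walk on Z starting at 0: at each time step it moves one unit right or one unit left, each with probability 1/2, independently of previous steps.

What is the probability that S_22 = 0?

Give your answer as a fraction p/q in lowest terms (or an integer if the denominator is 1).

To return to 0 after 22 steps: need exactly 11 steps of +1 and 11 of -1.
Favorable paths: C(22,11) = 705432
Total paths: 2^22 = 4194304
P = 705432/4194304 = 88179/524288

Answer: 88179/524288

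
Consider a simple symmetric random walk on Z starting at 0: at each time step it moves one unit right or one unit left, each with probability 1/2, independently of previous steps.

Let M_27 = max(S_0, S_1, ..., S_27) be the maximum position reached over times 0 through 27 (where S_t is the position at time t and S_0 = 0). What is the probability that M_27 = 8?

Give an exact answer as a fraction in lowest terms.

Answer: 4686825/134217728

Derivation:
Let M_27 = max(S_0,...,S_27). Use the reflection principle: for j ≥ 1, #{paths with M_27 ≥ j} = #{S_27 ≥ j} + #{S_27 ≥ j+1}.
By reflection, #{M_27 ≥ 8} = #{S_27 ≥ 8} + #{S_27 ≥ 9} = 8192524 + 8192524 = 16385048.
#{M_27 ≥ 9} = #{S_27 ≥ 9} + #{S_27 ≥ 10} = 8192524 + 3505699 = 11698223.
#{M_27 = 8} = 16385048 - 11698223 = 4686825.
P(M_27 = 8) = 4686825/134217728 = 4686825/134217728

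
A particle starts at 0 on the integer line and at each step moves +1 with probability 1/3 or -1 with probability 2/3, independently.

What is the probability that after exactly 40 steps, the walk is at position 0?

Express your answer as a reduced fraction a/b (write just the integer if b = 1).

To be at 0 after 40 steps: need exactly 20 steps of +1 and 20 of -1.
Number of such sequences: C(40,20) = 137846528820
Each has probability (1/3)^20 · (2/3)^20 = 1048576/12157665459056928801
P = 137846528820 · 1048576/12157665459056928801 = 16060284644884480/1350851717672992089

Answer: 16060284644884480/1350851717672992089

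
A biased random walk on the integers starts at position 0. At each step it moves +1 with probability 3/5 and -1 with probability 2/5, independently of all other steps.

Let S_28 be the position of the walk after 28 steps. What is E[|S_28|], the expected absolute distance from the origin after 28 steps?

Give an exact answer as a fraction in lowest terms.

Answer: 9451461784300549132/1490116119384765625

Derivation:
S_28 takes values m ≡ 0 (mod 2) with |m| ≤ 28; P(S_28=m) = C(28,(28+m)/2) · (3/5)^((28+m)/2) · (2/5)^((28-m)/2).
Distribution: P(S=-28)=268435456/37252902984619140625, P(S=-26)=11274289152/37252902984619140625, P(S=-24)=228304355328/37252902984619140625, P(S=-22)=2967956619264/37252902984619140625, P(S=-20)=1112983732224/1490116119384765625, P(S=-18)=40067414360064/7450580596923828125, P(S=-16)=230387632570368/7450580596923828125, P(S=-14)=1086113124974592/7450580596923828125, P(S=-12)=4276570429587456/7450580596923828125, P(S=-10)=2851046953058304/1490116119384765625, P(S=-8)=40627419081080832/7450580596923828125, P(S=-6)=99721846835380224/7450580596923828125, P(S=-4)=211908924525182976/7450580596923828125, P(S=-2)=391216476046491648/7450580596923828125, P(S=0)=125748153014943744/1490116119384765625, P(S=2)=880237071104606208/7450580596923828125, P(S=4)=1072788930408738816/7450580596923828125, P(S=6)=1135894161609252864/7450580596923828125, P(S=8)=1041236314808481792/7450580596923828125, P(S=10)=164405733917128704/1490116119384765625, P(S=12)=554869351970309376/7450580596923828125, P(S=14)=317068201125891072/7450580596923828125, P(S=16)=151328005082811648/7450580596923828125, P(S=18)=59215306336752384/7450580596923828125, P(S=20)=3700956646047024/1490116119384765625, P(S=22)=22205739876282144/37252902984619140625, P(S=24)=3843301132433448/37252902984619140625, P(S=26)=427033459159272/37252902984619140625, P(S=28)=22876792454961/37252902984619140625
E[|S_28|] = Σ_m |m|·P(S_28=m) = 9451461784300549132/1490116119384765625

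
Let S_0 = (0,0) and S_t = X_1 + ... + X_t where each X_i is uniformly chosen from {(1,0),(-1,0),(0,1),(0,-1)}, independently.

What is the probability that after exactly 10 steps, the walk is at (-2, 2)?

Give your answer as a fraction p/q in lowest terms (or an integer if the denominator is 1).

Let h be the number of horizontal steps (so 10-h are vertical). To end at (-2,2) need (h-2)/2 right-steps and ((10-h)+2)/2 up-steps.
Sum over h with 2 ≤ h ≤ 8, h ≡ 0 (mod 2), 10-h ≡ 0 (mod 2):
h=2: C(10,2)·C(2,0)·C(8,5) = 45·1·56 = 2520
h=4: C(10,4)·C(4,1)·C(6,4) = 210·4·15 = 12600
h=6: C(10,6)·C(6,2)·C(4,3) = 210·15·4 = 12600
h=8: C(10,8)·C(8,3)·C(2,2) = 45·56·1 = 2520
Total favorable: 30240
Total paths: 4^10 = 1048576
P = 30240/1048576 = 945/32768

Answer: 945/32768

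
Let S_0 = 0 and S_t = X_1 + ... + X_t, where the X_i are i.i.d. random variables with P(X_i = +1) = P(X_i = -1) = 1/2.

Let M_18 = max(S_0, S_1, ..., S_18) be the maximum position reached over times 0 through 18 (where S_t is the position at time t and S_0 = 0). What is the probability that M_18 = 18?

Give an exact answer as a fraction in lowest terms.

Answer: 1/262144

Derivation:
Let M_18 = max(S_0,...,S_18). Use the reflection principle: for j ≥ 1, #{paths with M_18 ≥ j} = #{S_18 ≥ j} + #{S_18 ≥ j+1}.
By reflection, #{M_18 ≥ 18} = #{S_18 ≥ 18} + #{S_18 ≥ 19} = 1 + 0 = 1.
#{M_18 ≥ 19} = #{S_18 ≥ 19} + #{S_18 ≥ 20} = 0 + 0 = 0.
#{M_18 = 18} = 1 - 0 = 1.
P(M_18 = 18) = 1/262144 = 1/262144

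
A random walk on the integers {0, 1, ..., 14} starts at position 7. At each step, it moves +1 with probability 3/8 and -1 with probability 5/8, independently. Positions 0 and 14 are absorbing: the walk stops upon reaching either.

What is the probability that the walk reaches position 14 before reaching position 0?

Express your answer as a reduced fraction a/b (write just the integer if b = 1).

Biased walk: p = 3/8, q = 5/8, r = q/p = 5/3
Gambler's ruin: P(hit 14 before 0 | start at 7) = (1 - r^a)/(1 - r^N)
r^7 = 78125/2187; r^14 = 6103515625/4782969
P = (1 - 78125/2187) / (1 - 6103515625/4782969) = -75938/2187 / -6098732656/4782969 = 2187/80312

Answer: 2187/80312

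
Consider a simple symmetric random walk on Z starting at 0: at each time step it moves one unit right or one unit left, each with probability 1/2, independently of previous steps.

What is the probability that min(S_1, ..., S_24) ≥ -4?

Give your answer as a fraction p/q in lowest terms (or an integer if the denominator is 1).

Answer: 2904739/4194304

Derivation:
Let f(t,s) = #length-t paths at position s with S_1..S_t all ≥ -4.
f(t,s) = f(t-1,s-1) + f(t-1,s+1) for s ≥ -4; f(t,s) = 0 for s < -4.
t=0: f(0,0)=1
t=1: f(1,-1)=1 f(1,1)=1
t=2: f(2,-2)=1 f(2,0)=2 f(2,2)=1
t=3: f(3,-3)=1 f(3,-1)=3 f(3,1)=3 f(3,3)=1
t=4: f(4,-4)=1 f(4,-2)=4 f(4,0)=6 f(4,2)=4 f(4,4)=1
t=5: f(5,-3)=5 f(5,-1)=10 f(5,1)=10 f(5,3)=5 f(5,5)=1
t=6: f(6,-4)=5 f(6,-2)=15 f(6,0)=20 f(6,2)=15 f(6,4)=6 f(6,6)=1
t=7: f(7,-3)=20 f(7,-1)=35 f(7,1)=35 f(7,3)=21 f(7,5)=7 f(7,7)=1
t=8: f(8,-4)=20 f(8,-2)=55 f(8,0)=70 f(8,2)=56 f(8,4)=28 f(8,6)=8 f(8,8)=1
t=9: f(9,-3)=75 f(9,-1)=125 f(9,1)=126 f(9,3)=84 f(9,5)=36 f(9,7)=9 f(9,9)=1
t=10: f(10,-4)=75 f(10,-2)=200 f(10,0)=251 f(10,2)=210 f(10,4)=120 f(10,6)=45 f(10,8)=10 f(10,10)=1
t=11: f(11,-3)=275 f(11,-1)=451 f(11,1)=461 f(11,3)=330 f(11,5)=165 f(11,7)=55 f(11,9)=11 f(11,11)=1
t=12: f(12,-4)=275 f(12,-2)=726 f(12,0)=912 f(12,2)=791 f(12,4)=495 f(12,6)=220 f(12,8)=66 f(12,10)=12 f(12,12)=1
t=13: f(13,-3)=1001 f(13,-1)=1638 f(13,1)=1703 f(13,3)=1286 f(13,5)=715 f(13,7)=286 f(13,9)=78 f(13,11)=13 f(13,13)=1
t=14: f(14,-4)=1001 f(14,-2)=2639 f(14,0)=3341 f(14,2)=2989 f(14,4)=2001 f(14,6)=1001 f(14,8)=364 f(14,10)=91 f(14,12)=14 f(14,14)=1
t=15: f(15,-3)=3640 f(15,-1)=5980 f(15,1)=6330 f(15,3)=4990 f(15,5)=3002 f(15,7)=1365 f(15,9)=455 f(15,11)=105 f(15,13)=15 f(15,15)=1
t=16: f(16,-4)=3640 f(16,-2)=9620 f(16,0)=12310 f(16,2)=11320 f(16,4)=7992 f(16,6)=4367 f(16,8)=1820 f(16,10)=560 f(16,12)=120 f(16,14)=16 f(16,16)=1
t=17: f(17,-3)=13260 f(17,-1)=21930 f(17,1)=23630 f(17,3)=19312 f(17,5)=12359 f(17,7)=6187 f(17,9)=2380 f(17,11)=680 f(17,13)=136 f(17,15)=17 f(17,17)=1
t=18: f(18,-4)=13260 f(18,-2)=35190 f(18,0)=45560 f(18,2)=42942 f(18,4)=31671 f(18,6)=18546 f(18,8)=8567 f(18,10)=3060 f(18,12)=816 f(18,14)=153 f(18,16)=18 f(18,18)=1
t=19: f(19,-3)=48450 f(19,-1)=80750 f(19,1)=88502 f(19,3)=74613 f(19,5)=50217 f(19,7)=27113 f(19,9)=11627 f(19,11)=3876 f(19,13)=969 f(19,15)=171 f(19,17)=19 f(19,19)=1
t=20: f(20,-4)=48450 f(20,-2)=129200 f(20,0)=169252 f(20,2)=163115 f(20,4)=124830 f(20,6)=77330 f(20,8)=38740 f(20,10)=15503 f(20,12)=4845 f(20,14)=1140 f(20,16)=190 f(20,18)=20 f(20,20)=1
t=21: f(21,-3)=177650 f(21,-1)=298452 f(21,1)=332367 f(21,3)=287945 f(21,5)=202160 f(21,7)=116070 f(21,9)=54243 f(21,11)=20348 f(21,13)=5985 f(21,15)=1330 f(21,17)=210 f(21,19)=21 f(21,21)=1
t=22: f(22,-4)=177650 f(22,-2)=476102 f(22,0)=630819 f(22,2)=620312 f(22,4)=490105 f(22,6)=318230 f(22,8)=170313 f(22,10)=74591 f(22,12)=26333 f(22,14)=7315 f(22,16)=1540 f(22,18)=231 f(22,20)=22 f(22,22)=1
t=23: f(23,-3)=653752 f(23,-1)=1106921 f(23,1)=1251131 f(23,3)=1110417 f(23,5)=808335 f(23,7)=488543 f(23,9)=244904 f(23,11)=100924 f(23,13)=33648 f(23,15)=8855 f(23,17)=1771 f(23,19)=253 f(23,21)=23 f(23,23)=1
t=24: f(24,-4)=653752 f(24,-2)=1760673 f(24,0)=2358052 f(24,2)=2361548 f(24,4)=1918752 f(24,6)=1296878 f(24,8)=733447 f(24,10)=345828 f(24,12)=134572 f(24,14)=42503 f(24,16)=10626 f(24,18)=2024 f(24,20)=276 f(24,22)=24 f(24,24)=1
Σ_s f(24,s) = 11618956
P = 11618956/16777216 = 2904739/4194304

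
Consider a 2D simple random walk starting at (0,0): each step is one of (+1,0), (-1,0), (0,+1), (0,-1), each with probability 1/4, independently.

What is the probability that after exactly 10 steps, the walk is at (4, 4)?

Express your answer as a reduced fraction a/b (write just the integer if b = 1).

Let h be the number of horizontal steps (so 10-h are vertical). To end at (4,4) need (h+4)/2 right-steps and ((10-h)+4)/2 up-steps.
Sum over h with 4 ≤ h ≤ 6, h ≡ 0 (mod 2), 10-h ≡ 0 (mod 2):
h=4: C(10,4)·C(4,4)·C(6,5) = 210·1·6 = 1260
h=6: C(10,6)·C(6,5)·C(4,4) = 210·6·1 = 1260
Total favorable: 2520
Total paths: 4^10 = 1048576
P = 2520/1048576 = 315/131072

Answer: 315/131072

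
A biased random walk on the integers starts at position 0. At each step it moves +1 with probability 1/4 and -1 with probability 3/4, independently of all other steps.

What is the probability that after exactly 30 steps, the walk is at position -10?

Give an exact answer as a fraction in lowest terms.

To reach position -10 after 30 steps: need 10 steps of +1 and 20 steps of -1.
Number of such sequences: C(30,10) = 30045015
Each has probability (1/4)^10 · (3/4)^20 = 3486784401/1152921504606846976
P = 30045015 · 3486784401/1152921504606846976 = 104760489629811015/1152921504606846976

Answer: 104760489629811015/1152921504606846976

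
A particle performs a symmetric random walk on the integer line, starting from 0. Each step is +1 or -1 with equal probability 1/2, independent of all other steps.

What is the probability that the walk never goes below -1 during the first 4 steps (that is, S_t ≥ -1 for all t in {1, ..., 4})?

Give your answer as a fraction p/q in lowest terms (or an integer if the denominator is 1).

Answer: 5/8

Derivation:
Let f(t,s) = #length-t paths at position s with S_1..S_t all ≥ -1.
f(t,s) = f(t-1,s-1) + f(t-1,s+1) for s ≥ -1; f(t,s) = 0 for s < -1.
t=0: f(0,0)=1
t=1: f(1,-1)=1 f(1,1)=1
t=2: f(2,0)=2 f(2,2)=1
t=3: f(3,-1)=2 f(3,1)=3 f(3,3)=1
t=4: f(4,0)=5 f(4,2)=4 f(4,4)=1
Σ_s f(4,s) = 10
P = 10/16 = 5/8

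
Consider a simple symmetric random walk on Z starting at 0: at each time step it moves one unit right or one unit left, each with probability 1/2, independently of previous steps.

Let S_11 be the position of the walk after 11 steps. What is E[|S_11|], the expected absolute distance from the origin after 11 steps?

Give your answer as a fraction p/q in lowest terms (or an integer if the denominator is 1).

S_11 takes values m ≡ 1 (mod 2) with |m| ≤ 11; P(S_11=m) = C(11,(11+m)/2)/2^11.
Total paths: 2^11 = 2048
Distribution: P(S=-11)=1/2048, P(S=-9)=11/2048, P(S=-7)=55/2048, P(S=-5)=165/2048, P(S=-3)=330/2048, P(S=-1)=462/2048, P(S=1)=462/2048, P(S=3)=330/2048, P(S=5)=165/2048, P(S=7)=55/2048, P(S=9)=11/2048, P(S=11)=1/2048
E[|S_11|] = Σ_m |m|·P(S_11=m) = 5544/2048 = 693/256

Answer: 693/256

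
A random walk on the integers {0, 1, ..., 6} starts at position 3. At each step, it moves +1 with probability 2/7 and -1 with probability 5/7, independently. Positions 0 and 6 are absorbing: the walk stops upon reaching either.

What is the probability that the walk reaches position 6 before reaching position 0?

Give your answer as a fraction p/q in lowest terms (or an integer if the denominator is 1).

Biased walk: p = 2/7, q = 5/7, r = q/p = 5/2
Gambler's ruin: P(hit 6 before 0 | start at 3) = (1 - r^a)/(1 - r^N)
r^3 = 125/8; r^6 = 15625/64
P = (1 - 125/8) / (1 - 15625/64) = -117/8 / -15561/64 = 8/133

Answer: 8/133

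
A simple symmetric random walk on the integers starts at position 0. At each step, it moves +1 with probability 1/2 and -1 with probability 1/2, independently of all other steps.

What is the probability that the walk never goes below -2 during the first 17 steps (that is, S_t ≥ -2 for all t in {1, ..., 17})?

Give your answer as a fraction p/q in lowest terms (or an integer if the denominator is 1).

Answer: 17017/32768

Derivation:
Let f(t,s) = #length-t paths at position s with S_1..S_t all ≥ -2.
f(t,s) = f(t-1,s-1) + f(t-1,s+1) for s ≥ -2; f(t,s) = 0 for s < -2.
t=0: f(0,0)=1
t=1: f(1,-1)=1 f(1,1)=1
t=2: f(2,-2)=1 f(2,0)=2 f(2,2)=1
t=3: f(3,-1)=3 f(3,1)=3 f(3,3)=1
t=4: f(4,-2)=3 f(4,0)=6 f(4,2)=4 f(4,4)=1
t=5: f(5,-1)=9 f(5,1)=10 f(5,3)=5 f(5,5)=1
t=6: f(6,-2)=9 f(6,0)=19 f(6,2)=15 f(6,4)=6 f(6,6)=1
t=7: f(7,-1)=28 f(7,1)=34 f(7,3)=21 f(7,5)=7 f(7,7)=1
t=8: f(8,-2)=28 f(8,0)=62 f(8,2)=55 f(8,4)=28 f(8,6)=8 f(8,8)=1
t=9: f(9,-1)=90 f(9,1)=117 f(9,3)=83 f(9,5)=36 f(9,7)=9 f(9,9)=1
t=10: f(10,-2)=90 f(10,0)=207 f(10,2)=200 f(10,4)=119 f(10,6)=45 f(10,8)=10 f(10,10)=1
t=11: f(11,-1)=297 f(11,1)=407 f(11,3)=319 f(11,5)=164 f(11,7)=55 f(11,9)=11 f(11,11)=1
t=12: f(12,-2)=297 f(12,0)=704 f(12,2)=726 f(12,4)=483 f(12,6)=219 f(12,8)=66 f(12,10)=12 f(12,12)=1
t=13: f(13,-1)=1001 f(13,1)=1430 f(13,3)=1209 f(13,5)=702 f(13,7)=285 f(13,9)=78 f(13,11)=13 f(13,13)=1
t=14: f(14,-2)=1001 f(14,0)=2431 f(14,2)=2639 f(14,4)=1911 f(14,6)=987 f(14,8)=363 f(14,10)=91 f(14,12)=14 f(14,14)=1
t=15: f(15,-1)=3432 f(15,1)=5070 f(15,3)=4550 f(15,5)=2898 f(15,7)=1350 f(15,9)=454 f(15,11)=105 f(15,13)=15 f(15,15)=1
t=16: f(16,-2)=3432 f(16,0)=8502 f(16,2)=9620 f(16,4)=7448 f(16,6)=4248 f(16,8)=1804 f(16,10)=559 f(16,12)=120 f(16,14)=16 f(16,16)=1
t=17: f(17,-1)=11934 f(17,1)=18122 f(17,3)=17068 f(17,5)=11696 f(17,7)=6052 f(17,9)=2363 f(17,11)=679 f(17,13)=136 f(17,15)=17 f(17,17)=1
Σ_s f(17,s) = 68068
P = 68068/131072 = 17017/32768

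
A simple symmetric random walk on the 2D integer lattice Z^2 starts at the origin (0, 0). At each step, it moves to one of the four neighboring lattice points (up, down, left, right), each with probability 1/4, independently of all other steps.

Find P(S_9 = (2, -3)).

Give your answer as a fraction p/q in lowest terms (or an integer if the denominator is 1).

Let h be the number of horizontal steps (so 9-h are vertical). To end at (2,-3) need (h+2)/2 right-steps and ((9-h)-3)/2 up-steps.
Sum over h with 2 ≤ h ≤ 6, h ≡ 0 (mod 2), 9-h ≡ 1 (mod 2):
h=2: C(9,2)·C(2,2)·C(7,2) = 36·1·21 = 756
h=4: C(9,4)·C(4,3)·C(5,1) = 126·4·5 = 2520
h=6: C(9,6)·C(6,4)·C(3,0) = 84·15·1 = 1260
Total favorable: 4536
Total paths: 4^9 = 262144
P = 4536/262144 = 567/32768

Answer: 567/32768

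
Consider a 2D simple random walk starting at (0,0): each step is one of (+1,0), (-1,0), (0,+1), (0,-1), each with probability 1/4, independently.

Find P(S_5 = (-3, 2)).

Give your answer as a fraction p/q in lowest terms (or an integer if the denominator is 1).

Answer: 5/512

Derivation:
Let h be the number of horizontal steps (so 5-h are vertical). To end at (-3,2) need (h-3)/2 right-steps and ((5-h)+2)/2 up-steps.
Sum over h with 3 ≤ h ≤ 3, h ≡ 1 (mod 2), 5-h ≡ 0 (mod 2):
h=3: C(5,3)·C(3,0)·C(2,2) = 10·1·1 = 10
Total favorable: 10
Total paths: 4^5 = 1024
P = 10/1024 = 5/512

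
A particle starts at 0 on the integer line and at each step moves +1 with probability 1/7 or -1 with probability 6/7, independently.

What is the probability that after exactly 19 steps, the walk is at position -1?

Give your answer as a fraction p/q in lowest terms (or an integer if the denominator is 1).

To reach position -1 after 19 steps: need 9 steps of +1 and 10 steps of -1.
Number of such sequences: C(19,9) = 92378
Each has probability (1/7)^9 · (6/7)^10 = 60466176/11398895185373143
P = 92378 · 60466176/11398895185373143 = 5585744406528/11398895185373143

Answer: 5585744406528/11398895185373143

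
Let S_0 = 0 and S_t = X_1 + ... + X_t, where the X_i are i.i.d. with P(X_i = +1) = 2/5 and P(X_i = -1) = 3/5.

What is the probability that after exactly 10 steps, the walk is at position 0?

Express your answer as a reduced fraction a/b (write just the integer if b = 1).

Answer: 1959552/9765625

Derivation:
To be at 0 after 10 steps: need exactly 5 steps of +1 and 5 of -1.
Number of such sequences: C(10,5) = 252
Each has probability (2/5)^5 · (3/5)^5 = 7776/9765625
P = 252 · 7776/9765625 = 1959552/9765625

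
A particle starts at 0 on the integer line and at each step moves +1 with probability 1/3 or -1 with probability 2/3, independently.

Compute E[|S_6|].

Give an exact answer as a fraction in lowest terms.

Answer: 602/243

Derivation:
S_6 takes values m ≡ 0 (mod 2) with |m| ≤ 6; P(S_6=m) = C(6,(6+m)/2) · (1/3)^((6+m)/2) · (2/3)^((6-m)/2).
Distribution: P(S=-6)=64/729, P(S=-4)=64/243, P(S=-2)=80/243, P(S=0)=160/729, P(S=2)=20/243, P(S=4)=4/243, P(S=6)=1/729
E[|S_6|] = Σ_m |m|·P(S_6=m) = 602/243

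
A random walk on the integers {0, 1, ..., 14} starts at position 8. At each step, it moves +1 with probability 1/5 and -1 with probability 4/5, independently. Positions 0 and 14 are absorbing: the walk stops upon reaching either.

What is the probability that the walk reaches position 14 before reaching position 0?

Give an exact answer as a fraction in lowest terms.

Biased walk: p = 1/5, q = 4/5, r = q/p = 4
Gambler's ruin: P(hit 14 before 0 | start at 8) = (1 - r^a)/(1 - r^N)
r^8 = 65536; r^14 = 268435456
P = (1 - 65536) / (1 - 268435456) = -65535 / -268435455 = 4369/17895697

Answer: 4369/17895697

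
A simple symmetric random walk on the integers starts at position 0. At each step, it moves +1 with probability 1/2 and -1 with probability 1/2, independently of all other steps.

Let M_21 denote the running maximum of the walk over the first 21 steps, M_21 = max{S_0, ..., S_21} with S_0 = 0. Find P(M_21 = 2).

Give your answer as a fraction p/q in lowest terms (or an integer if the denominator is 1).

Answer: 146965/1048576

Derivation:
Let M_21 = max(S_0,...,S_21). Use the reflection principle: for j ≥ 1, #{paths with M_21 ≥ j} = #{S_21 ≥ j} + #{S_21 ≥ j+1}.
By reflection, #{M_21 ≥ 2} = #{S_21 ≥ 2} + #{S_21 ≥ 3} = 695860 + 695860 = 1391720.
#{M_21 ≥ 3} = #{S_21 ≥ 3} + #{S_21 ≥ 4} = 695860 + 401930 = 1097790.
#{M_21 = 2} = 1391720 - 1097790 = 293930.
P(M_21 = 2) = 293930/2097152 = 146965/1048576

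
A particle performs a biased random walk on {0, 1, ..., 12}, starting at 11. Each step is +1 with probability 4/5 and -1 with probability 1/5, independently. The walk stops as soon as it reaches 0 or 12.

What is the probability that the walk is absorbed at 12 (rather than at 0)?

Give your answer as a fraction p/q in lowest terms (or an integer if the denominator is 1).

Answer: 5592404/5592405

Derivation:
Biased walk: p = 4/5, q = 1/5, r = q/p = 1/4
Gambler's ruin: P(hit 12 before 0 | start at 11) = (1 - r^a)/(1 - r^N)
r^11 = 1/4194304; r^12 = 1/16777216
P = (1 - 1/4194304) / (1 - 1/16777216) = 4194303/4194304 / 16777215/16777216 = 5592404/5592405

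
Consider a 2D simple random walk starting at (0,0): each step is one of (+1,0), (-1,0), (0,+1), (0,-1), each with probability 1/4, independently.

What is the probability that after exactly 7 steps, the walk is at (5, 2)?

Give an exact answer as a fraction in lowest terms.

Answer: 21/16384

Derivation:
Let h be the number of horizontal steps (so 7-h are vertical). To end at (5,2) need (h+5)/2 right-steps and ((7-h)+2)/2 up-steps.
Sum over h with 5 ≤ h ≤ 5, h ≡ 1 (mod 2), 7-h ≡ 0 (mod 2):
h=5: C(7,5)·C(5,5)·C(2,2) = 21·1·1 = 21
Total favorable: 21
Total paths: 4^7 = 16384
P = 21/16384 = 21/16384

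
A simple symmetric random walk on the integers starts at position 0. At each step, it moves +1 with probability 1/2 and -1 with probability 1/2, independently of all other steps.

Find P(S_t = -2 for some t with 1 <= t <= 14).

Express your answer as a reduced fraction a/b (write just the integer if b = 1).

Answer: 9949/16384

Derivation:
Count via complement. Let g(t,s) = #length-t paths at position s with S_1..S_t all ≠ -2.
g(t,s) = g(t-1,s-1) + g(t-1,s+1) for s ≠ -2; g(t,-2) = 0.
t=0: g(0,0)=1
t=1: g(1,-1)=1 g(1,1)=1
t=2: g(2,0)=2 g(2,2)=1
t=3: g(3,-1)=2 g(3,1)=3 g(3,3)=1
t=4: g(4,0)=5 g(4,2)=4 g(4,4)=1
t=5: g(5,-1)=5 g(5,1)=9 g(5,3)=5 g(5,5)=1
t=6: g(6,0)=14 g(6,2)=14 g(6,4)=6 g(6,6)=1
t=7: g(7,-1)=14 g(7,1)=28 g(7,3)=20 g(7,5)=7 g(7,7)=1
t=8: g(8,0)=42 g(8,2)=48 g(8,4)=27 g(8,6)=8 g(8,8)=1
t=9: g(9,-1)=42 g(9,1)=90 g(9,3)=75 g(9,5)=35 g(9,7)=9 g(9,9)=1
t=10: g(10,0)=132 g(10,2)=165 g(10,4)=110 g(10,6)=44 g(10,8)=10 g(10,10)=1
t=11: g(11,-1)=132 g(11,1)=297 g(11,3)=275 g(11,5)=154 g(11,7)=54 g(11,9)=11 g(11,11)=1
t=12: g(12,0)=429 g(12,2)=572 g(12,4)=429 g(12,6)=208 g(12,8)=65 g(12,10)=12 g(12,12)=1
t=13: g(13,-1)=429 g(13,1)=1001 g(13,3)=1001 g(13,5)=637 g(13,7)=273 g(13,9)=77 g(13,11)=13 g(13,13)=1
t=14: g(14,0)=1430 g(14,2)=2002 g(14,4)=1638 g(14,6)=910 g(14,8)=350 g(14,10)=90 g(14,12)=14 g(14,14)=1
Paths never hitting -2: Σ_s g(14,s) = 6435
Paths hitting -2: 2^14 - 6435 = 9949
P = 9949/16384 = 9949/16384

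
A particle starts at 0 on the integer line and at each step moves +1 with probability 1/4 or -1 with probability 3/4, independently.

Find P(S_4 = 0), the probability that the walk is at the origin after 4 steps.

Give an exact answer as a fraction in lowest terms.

To be at 0 after 4 steps: need exactly 2 steps of +1 and 2 of -1.
Number of such sequences: C(4,2) = 6
Each has probability (1/4)^2 · (3/4)^2 = 9/256
P = 6 · 9/256 = 27/128

Answer: 27/128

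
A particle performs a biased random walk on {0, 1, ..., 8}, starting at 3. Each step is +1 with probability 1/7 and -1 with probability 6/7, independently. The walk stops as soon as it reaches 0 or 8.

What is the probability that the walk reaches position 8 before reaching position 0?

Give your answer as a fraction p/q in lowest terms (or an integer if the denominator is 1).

Biased walk: p = 1/7, q = 6/7, r = q/p = 6
Gambler's ruin: P(hit 8 before 0 | start at 3) = (1 - r^a)/(1 - r^N)
r^3 = 216; r^8 = 1679616
P = (1 - 216) / (1 - 1679616) = -215 / -1679615 = 43/335923

Answer: 43/335923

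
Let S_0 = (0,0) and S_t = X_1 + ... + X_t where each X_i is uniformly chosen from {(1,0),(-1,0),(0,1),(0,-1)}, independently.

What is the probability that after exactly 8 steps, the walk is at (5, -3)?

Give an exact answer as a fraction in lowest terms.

Let h be the number of horizontal steps (so 8-h are vertical). To end at (5,-3) need (h+5)/2 right-steps and ((8-h)-3)/2 up-steps.
Sum over h with 5 ≤ h ≤ 5, h ≡ 1 (mod 2), 8-h ≡ 1 (mod 2):
h=5: C(8,5)·C(5,5)·C(3,0) = 56·1·1 = 56
Total favorable: 56
Total paths: 4^8 = 65536
P = 56/65536 = 7/8192

Answer: 7/8192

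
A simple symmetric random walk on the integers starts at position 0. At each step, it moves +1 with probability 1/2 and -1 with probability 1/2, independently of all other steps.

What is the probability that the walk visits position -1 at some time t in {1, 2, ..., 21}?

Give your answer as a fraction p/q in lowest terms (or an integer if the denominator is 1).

Count via complement. Let g(t,s) = #length-t paths at position s with S_1..S_t all ≠ -1.
g(t,s) = g(t-1,s-1) + g(t-1,s+1) for s ≠ -1; g(t,-1) = 0.
t=0: g(0,0)=1
t=1: g(1,1)=1
t=2: g(2,0)=1 g(2,2)=1
t=3: g(3,1)=2 g(3,3)=1
t=4: g(4,0)=2 g(4,2)=3 g(4,4)=1
t=5: g(5,1)=5 g(5,3)=4 g(5,5)=1
t=6: g(6,0)=5 g(6,2)=9 g(6,4)=5 g(6,6)=1
t=7: g(7,1)=14 g(7,3)=14 g(7,5)=6 g(7,7)=1
t=8: g(8,0)=14 g(8,2)=28 g(8,4)=20 g(8,6)=7 g(8,8)=1
t=9: g(9,1)=42 g(9,3)=48 g(9,5)=27 g(9,7)=8 g(9,9)=1
t=10: g(10,0)=42 g(10,2)=90 g(10,4)=75 g(10,6)=35 g(10,8)=9 g(10,10)=1
t=11: g(11,1)=132 g(11,3)=165 g(11,5)=110 g(11,7)=44 g(11,9)=10 g(11,11)=1
t=12: g(12,0)=132 g(12,2)=297 g(12,4)=275 g(12,6)=154 g(12,8)=54 g(12,10)=11 g(12,12)=1
t=13: g(13,1)=429 g(13,3)=572 g(13,5)=429 g(13,7)=208 g(13,9)=65 g(13,11)=12 g(13,13)=1
t=14: g(14,0)=429 g(14,2)=1001 g(14,4)=1001 g(14,6)=637 g(14,8)=273 g(14,10)=77 g(14,12)=13 g(14,14)=1
t=15: g(15,1)=1430 g(15,3)=2002 g(15,5)=1638 g(15,7)=910 g(15,9)=350 g(15,11)=90 g(15,13)=14 g(15,15)=1
t=16: g(16,0)=1430 g(16,2)=3432 g(16,4)=3640 g(16,6)=2548 g(16,8)=1260 g(16,10)=440 g(16,12)=104 g(16,14)=15 g(16,16)=1
t=17: g(17,1)=4862 g(17,3)=7072 g(17,5)=6188 g(17,7)=3808 g(17,9)=1700 g(17,11)=544 g(17,13)=119 g(17,15)=16 g(17,17)=1
t=18: g(18,0)=4862 g(18,2)=11934 g(18,4)=13260 g(18,6)=9996 g(18,8)=5508 g(18,10)=2244 g(18,12)=663 g(18,14)=135 g(18,16)=17 g(18,18)=1
t=19: g(19,1)=16796 g(19,3)=25194 g(19,5)=23256 g(19,7)=15504 g(19,9)=7752 g(19,11)=2907 g(19,13)=798 g(19,15)=152 g(19,17)=18 g(19,19)=1
t=20: g(20,0)=16796 g(20,2)=41990 g(20,4)=48450 g(20,6)=38760 g(20,8)=23256 g(20,10)=10659 g(20,12)=3705 g(20,14)=950 g(20,16)=170 g(20,18)=19 g(20,20)=1
t=21: g(21,1)=58786 g(21,3)=90440 g(21,5)=87210 g(21,7)=62016 g(21,9)=33915 g(21,11)=14364 g(21,13)=4655 g(21,15)=1120 g(21,17)=189 g(21,19)=20 g(21,21)=1
Paths never hitting -1: Σ_s g(21,s) = 352716
Paths hitting -1: 2^21 - 352716 = 1744436
P = 1744436/2097152 = 436109/524288

Answer: 436109/524288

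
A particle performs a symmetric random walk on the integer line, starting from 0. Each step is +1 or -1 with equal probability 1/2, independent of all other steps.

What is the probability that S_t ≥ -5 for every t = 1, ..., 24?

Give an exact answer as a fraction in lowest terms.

Let f(t,s) = #length-t paths at position s with S_1..S_t all ≥ -5.
f(t,s) = f(t-1,s-1) + f(t-1,s+1) for s ≥ -5; f(t,s) = 0 for s < -5.
t=0: f(0,0)=1
t=1: f(1,-1)=1 f(1,1)=1
t=2: f(2,-2)=1 f(2,0)=2 f(2,2)=1
t=3: f(3,-3)=1 f(3,-1)=3 f(3,1)=3 f(3,3)=1
t=4: f(4,-4)=1 f(4,-2)=4 f(4,0)=6 f(4,2)=4 f(4,4)=1
t=5: f(5,-5)=1 f(5,-3)=5 f(5,-1)=10 f(5,1)=10 f(5,3)=5 f(5,5)=1
t=6: f(6,-4)=6 f(6,-2)=15 f(6,0)=20 f(6,2)=15 f(6,4)=6 f(6,6)=1
t=7: f(7,-5)=6 f(7,-3)=21 f(7,-1)=35 f(7,1)=35 f(7,3)=21 f(7,5)=7 f(7,7)=1
t=8: f(8,-4)=27 f(8,-2)=56 f(8,0)=70 f(8,2)=56 f(8,4)=28 f(8,6)=8 f(8,8)=1
t=9: f(9,-5)=27 f(9,-3)=83 f(9,-1)=126 f(9,1)=126 f(9,3)=84 f(9,5)=36 f(9,7)=9 f(9,9)=1
t=10: f(10,-4)=110 f(10,-2)=209 f(10,0)=252 f(10,2)=210 f(10,4)=120 f(10,6)=45 f(10,8)=10 f(10,10)=1
t=11: f(11,-5)=110 f(11,-3)=319 f(11,-1)=461 f(11,1)=462 f(11,3)=330 f(11,5)=165 f(11,7)=55 f(11,9)=11 f(11,11)=1
t=12: f(12,-4)=429 f(12,-2)=780 f(12,0)=923 f(12,2)=792 f(12,4)=495 f(12,6)=220 f(12,8)=66 f(12,10)=12 f(12,12)=1
t=13: f(13,-5)=429 f(13,-3)=1209 f(13,-1)=1703 f(13,1)=1715 f(13,3)=1287 f(13,5)=715 f(13,7)=286 f(13,9)=78 f(13,11)=13 f(13,13)=1
t=14: f(14,-4)=1638 f(14,-2)=2912 f(14,0)=3418 f(14,2)=3002 f(14,4)=2002 f(14,6)=1001 f(14,8)=364 f(14,10)=91 f(14,12)=14 f(14,14)=1
t=15: f(15,-5)=1638 f(15,-3)=4550 f(15,-1)=6330 f(15,1)=6420 f(15,3)=5004 f(15,5)=3003 f(15,7)=1365 f(15,9)=455 f(15,11)=105 f(15,13)=15 f(15,15)=1
t=16: f(16,-4)=6188 f(16,-2)=10880 f(16,0)=12750 f(16,2)=11424 f(16,4)=8007 f(16,6)=4368 f(16,8)=1820 f(16,10)=560 f(16,12)=120 f(16,14)=16 f(16,16)=1
t=17: f(17,-5)=6188 f(17,-3)=17068 f(17,-1)=23630 f(17,1)=24174 f(17,3)=19431 f(17,5)=12375 f(17,7)=6188 f(17,9)=2380 f(17,11)=680 f(17,13)=136 f(17,15)=17 f(17,17)=1
t=18: f(18,-4)=23256 f(18,-2)=40698 f(18,0)=47804 f(18,2)=43605 f(18,4)=31806 f(18,6)=18563 f(18,8)=8568 f(18,10)=3060 f(18,12)=816 f(18,14)=153 f(18,16)=18 f(18,18)=1
t=19: f(19,-5)=23256 f(19,-3)=63954 f(19,-1)=88502 f(19,1)=91409 f(19,3)=75411 f(19,5)=50369 f(19,7)=27131 f(19,9)=11628 f(19,11)=3876 f(19,13)=969 f(19,15)=171 f(19,17)=19 f(19,19)=1
t=20: f(20,-4)=87210 f(20,-2)=152456 f(20,0)=179911 f(20,2)=166820 f(20,4)=125780 f(20,6)=77500 f(20,8)=38759 f(20,10)=15504 f(20,12)=4845 f(20,14)=1140 f(20,16)=190 f(20,18)=20 f(20,20)=1
t=21: f(21,-5)=87210 f(21,-3)=239666 f(21,-1)=332367 f(21,1)=346731 f(21,3)=292600 f(21,5)=203280 f(21,7)=116259 f(21,9)=54263 f(21,11)=20349 f(21,13)=5985 f(21,15)=1330 f(21,17)=210 f(21,19)=21 f(21,21)=1
t=22: f(22,-4)=326876 f(22,-2)=572033 f(22,0)=679098 f(22,2)=639331 f(22,4)=495880 f(22,6)=319539 f(22,8)=170522 f(22,10)=74612 f(22,12)=26334 f(22,14)=7315 f(22,16)=1540 f(22,18)=231 f(22,20)=22 f(22,22)=1
t=23: f(23,-5)=326876 f(23,-3)=898909 f(23,-1)=1251131 f(23,1)=1318429 f(23,3)=1135211 f(23,5)=815419 f(23,7)=490061 f(23,9)=245134 f(23,11)=100946 f(23,13)=33649 f(23,15)=8855 f(23,17)=1771 f(23,19)=253 f(23,21)=23 f(23,23)=1
t=24: f(24,-4)=1225785 f(24,-2)=2150040 f(24,0)=2569560 f(24,2)=2453640 f(24,4)=1950630 f(24,6)=1305480 f(24,8)=735195 f(24,10)=346080 f(24,12)=134595 f(24,14)=42504 f(24,16)=10626 f(24,18)=2024 f(24,20)=276 f(24,22)=24 f(24,24)=1
Σ_s f(24,s) = 12926460
P = 12926460/16777216 = 3231615/4194304

Answer: 3231615/4194304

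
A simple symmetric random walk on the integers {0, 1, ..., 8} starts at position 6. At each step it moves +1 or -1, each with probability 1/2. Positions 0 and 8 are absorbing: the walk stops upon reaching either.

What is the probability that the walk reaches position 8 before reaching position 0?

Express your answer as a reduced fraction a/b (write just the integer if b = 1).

Answer: 3/4

Derivation:
Symmetric walk (p = 1/2): the harmonic-function argument gives P(hit 8 before 0 | start at 6) = a/N.
P = 6/8 = 3/4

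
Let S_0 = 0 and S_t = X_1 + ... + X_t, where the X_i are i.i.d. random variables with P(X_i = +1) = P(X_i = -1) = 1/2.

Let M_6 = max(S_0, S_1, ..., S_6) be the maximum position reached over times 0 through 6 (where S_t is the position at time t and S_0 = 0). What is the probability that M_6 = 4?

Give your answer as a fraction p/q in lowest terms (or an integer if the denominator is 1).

Answer: 3/32

Derivation:
Let M_6 = max(S_0,...,S_6). Use the reflection principle: for j ≥ 1, #{paths with M_6 ≥ j} = #{S_6 ≥ j} + #{S_6 ≥ j+1}.
By reflection, #{M_6 ≥ 4} = #{S_6 ≥ 4} + #{S_6 ≥ 5} = 7 + 1 = 8.
#{M_6 ≥ 5} = #{S_6 ≥ 5} + #{S_6 ≥ 6} = 1 + 1 = 2.
#{M_6 = 4} = 8 - 2 = 6.
P(M_6 = 4) = 6/64 = 3/32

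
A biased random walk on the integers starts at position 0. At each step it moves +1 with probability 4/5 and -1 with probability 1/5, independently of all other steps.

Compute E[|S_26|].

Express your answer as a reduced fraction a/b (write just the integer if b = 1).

S_26 takes values m ≡ 0 (mod 2) with |m| ≤ 26; P(S_26=m) = C(26,(26+m)/2) · (4/5)^((26+m)/2) · (1/5)^((26-m)/2).
Distribution: P(S=-26)=1/1490116119384765625, P(S=-24)=104/1490116119384765625, P(S=-22)=208/59604644775390625, P(S=-20)=6656/59604644775390625, P(S=-18)=153088/59604644775390625, P(S=-16)=13471744/298023223876953125, P(S=-14)=188604416/298023223876953125, P(S=-12)=431095808/59604644775390625, P(S=-10)=4095410176/59604644775390625, P(S=-8)=32763281408/59604644775390625, P(S=-6)=1113951567872/298023223876953125, P(S=-4)=6481172758528/298023223876953125, P(S=-2)=6481172758528/59604644775390625, P(S=0)=27918898036736/59604644775390625, P(S=2)=103698764136448/59604644775390625, P(S=4)=1659180226183168/298023223876953125, P(S=6)=4562745622003712/298023223876953125, P(S=8)=2147174410354688/59604644775390625, P(S=10)=4294348820709376/59604644775390625, P(S=12)=7232587487510528/59604644775390625, P(S=14)=50628112412573696/298023223876953125, P(S=16)=57860699900084224/298023223876953125, P(S=18)=10520127254560768/59604644775390625, P(S=20)=7318349394477056/59604644775390625, P(S=22)=3659174697238528/59604644775390625, P(S=24)=29273397577908224/1490116119384765625, P(S=26)=4503599627370496/1490116119384765625
E[|S_26|] = Σ_m |m|·P(S_26=m) = 23246801104062512314/1490116119384765625

Answer: 23246801104062512314/1490116119384765625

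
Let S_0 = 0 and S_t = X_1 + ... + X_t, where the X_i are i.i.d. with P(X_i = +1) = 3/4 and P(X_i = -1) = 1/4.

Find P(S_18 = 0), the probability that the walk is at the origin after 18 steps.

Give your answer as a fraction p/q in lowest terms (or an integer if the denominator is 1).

Answer: 239246865/17179869184

Derivation:
To be at 0 after 18 steps: need exactly 9 steps of +1 and 9 of -1.
Number of such sequences: C(18,9) = 48620
Each has probability (3/4)^9 · (1/4)^9 = 19683/68719476736
P = 48620 · 19683/68719476736 = 239246865/17179869184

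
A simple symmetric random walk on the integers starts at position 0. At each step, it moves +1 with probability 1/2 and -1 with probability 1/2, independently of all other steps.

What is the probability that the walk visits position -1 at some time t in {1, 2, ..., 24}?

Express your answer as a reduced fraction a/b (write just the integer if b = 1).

Count via complement. Let g(t,s) = #length-t paths at position s with S_1..S_t all ≠ -1.
g(t,s) = g(t-1,s-1) + g(t-1,s+1) for s ≠ -1; g(t,-1) = 0.
t=0: g(0,0)=1
t=1: g(1,1)=1
t=2: g(2,0)=1 g(2,2)=1
t=3: g(3,1)=2 g(3,3)=1
t=4: g(4,0)=2 g(4,2)=3 g(4,4)=1
t=5: g(5,1)=5 g(5,3)=4 g(5,5)=1
t=6: g(6,0)=5 g(6,2)=9 g(6,4)=5 g(6,6)=1
t=7: g(7,1)=14 g(7,3)=14 g(7,5)=6 g(7,7)=1
t=8: g(8,0)=14 g(8,2)=28 g(8,4)=20 g(8,6)=7 g(8,8)=1
t=9: g(9,1)=42 g(9,3)=48 g(9,5)=27 g(9,7)=8 g(9,9)=1
t=10: g(10,0)=42 g(10,2)=90 g(10,4)=75 g(10,6)=35 g(10,8)=9 g(10,10)=1
t=11: g(11,1)=132 g(11,3)=165 g(11,5)=110 g(11,7)=44 g(11,9)=10 g(11,11)=1
t=12: g(12,0)=132 g(12,2)=297 g(12,4)=275 g(12,6)=154 g(12,8)=54 g(12,10)=11 g(12,12)=1
t=13: g(13,1)=429 g(13,3)=572 g(13,5)=429 g(13,7)=208 g(13,9)=65 g(13,11)=12 g(13,13)=1
t=14: g(14,0)=429 g(14,2)=1001 g(14,4)=1001 g(14,6)=637 g(14,8)=273 g(14,10)=77 g(14,12)=13 g(14,14)=1
t=15: g(15,1)=1430 g(15,3)=2002 g(15,5)=1638 g(15,7)=910 g(15,9)=350 g(15,11)=90 g(15,13)=14 g(15,15)=1
t=16: g(16,0)=1430 g(16,2)=3432 g(16,4)=3640 g(16,6)=2548 g(16,8)=1260 g(16,10)=440 g(16,12)=104 g(16,14)=15 g(16,16)=1
t=17: g(17,1)=4862 g(17,3)=7072 g(17,5)=6188 g(17,7)=3808 g(17,9)=1700 g(17,11)=544 g(17,13)=119 g(17,15)=16 g(17,17)=1
t=18: g(18,0)=4862 g(18,2)=11934 g(18,4)=13260 g(18,6)=9996 g(18,8)=5508 g(18,10)=2244 g(18,12)=663 g(18,14)=135 g(18,16)=17 g(18,18)=1
t=19: g(19,1)=16796 g(19,3)=25194 g(19,5)=23256 g(19,7)=15504 g(19,9)=7752 g(19,11)=2907 g(19,13)=798 g(19,15)=152 g(19,17)=18 g(19,19)=1
t=20: g(20,0)=16796 g(20,2)=41990 g(20,4)=48450 g(20,6)=38760 g(20,8)=23256 g(20,10)=10659 g(20,12)=3705 g(20,14)=950 g(20,16)=170 g(20,18)=19 g(20,20)=1
t=21: g(21,1)=58786 g(21,3)=90440 g(21,5)=87210 g(21,7)=62016 g(21,9)=33915 g(21,11)=14364 g(21,13)=4655 g(21,15)=1120 g(21,17)=189 g(21,19)=20 g(21,21)=1
t=22: g(22,0)=58786 g(22,2)=149226 g(22,4)=177650 g(22,6)=149226 g(22,8)=95931 g(22,10)=48279 g(22,12)=19019 g(22,14)=5775 g(22,16)=1309 g(22,18)=209 g(22,20)=21 g(22,22)=1
t=23: g(23,1)=208012 g(23,3)=326876 g(23,5)=326876 g(23,7)=245157 g(23,9)=144210 g(23,11)=67298 g(23,13)=24794 g(23,15)=7084 g(23,17)=1518 g(23,19)=230 g(23,21)=22 g(23,23)=1
t=24: g(24,0)=208012 g(24,2)=534888 g(24,4)=653752 g(24,6)=572033 g(24,8)=389367 g(24,10)=211508 g(24,12)=92092 g(24,14)=31878 g(24,16)=8602 g(24,18)=1748 g(24,20)=252 g(24,22)=23 g(24,24)=1
Paths never hitting -1: Σ_s g(24,s) = 2704156
Paths hitting -1: 2^24 - 2704156 = 14073060
P = 14073060/16777216 = 3518265/4194304

Answer: 3518265/4194304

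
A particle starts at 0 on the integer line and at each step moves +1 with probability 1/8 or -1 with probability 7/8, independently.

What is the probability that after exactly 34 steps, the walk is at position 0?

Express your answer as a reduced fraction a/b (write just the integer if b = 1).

Answer: 135717003600585813906885/1267650600228229401496703205376

Derivation:
To be at 0 after 34 steps: need exactly 17 steps of +1 and 17 of -1.
Number of such sequences: C(34,17) = 2333606220
Each has probability (1/8)^17 · (7/8)^17 = 232630513987207/5070602400912917605986812821504
P = 2333606220 · 232630513987207/5070602400912917605986812821504 = 135717003600585813906885/1267650600228229401496703205376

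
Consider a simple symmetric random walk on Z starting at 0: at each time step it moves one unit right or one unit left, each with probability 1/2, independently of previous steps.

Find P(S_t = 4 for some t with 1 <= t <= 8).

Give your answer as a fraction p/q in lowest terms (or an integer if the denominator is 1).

Answer: 23/128

Derivation:
Count via complement. Let g(t,s) = #length-t paths at position s with S_1..S_t all ≠ 4.
g(t,s) = g(t-1,s-1) + g(t-1,s+1) for s ≠ 4; g(t,4) = 0.
t=0: g(0,0)=1
t=1: g(1,-1)=1 g(1,1)=1
t=2: g(2,-2)=1 g(2,0)=2 g(2,2)=1
t=3: g(3,-3)=1 g(3,-1)=3 g(3,1)=3 g(3,3)=1
t=4: g(4,-4)=1 g(4,-2)=4 g(4,0)=6 g(4,2)=4
t=5: g(5,-5)=1 g(5,-3)=5 g(5,-1)=10 g(5,1)=10 g(5,3)=4
t=6: g(6,-6)=1 g(6,-4)=6 g(6,-2)=15 g(6,0)=20 g(6,2)=14
t=7: g(7,-7)=1 g(7,-5)=7 g(7,-3)=21 g(7,-1)=35 g(7,1)=34 g(7,3)=14
t=8: g(8,-8)=1 g(8,-6)=8 g(8,-4)=28 g(8,-2)=56 g(8,0)=69 g(8,2)=48
Paths never hitting 4: Σ_s g(8,s) = 210
Paths hitting 4: 2^8 - 210 = 46
P = 46/256 = 23/128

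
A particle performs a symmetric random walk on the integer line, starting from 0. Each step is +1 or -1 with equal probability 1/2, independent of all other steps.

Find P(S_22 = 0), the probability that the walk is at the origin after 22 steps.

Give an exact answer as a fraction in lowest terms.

To return to 0 after 22 steps: need exactly 11 steps of +1 and 11 of -1.
Favorable paths: C(22,11) = 705432
Total paths: 2^22 = 4194304
P = 705432/4194304 = 88179/524288

Answer: 88179/524288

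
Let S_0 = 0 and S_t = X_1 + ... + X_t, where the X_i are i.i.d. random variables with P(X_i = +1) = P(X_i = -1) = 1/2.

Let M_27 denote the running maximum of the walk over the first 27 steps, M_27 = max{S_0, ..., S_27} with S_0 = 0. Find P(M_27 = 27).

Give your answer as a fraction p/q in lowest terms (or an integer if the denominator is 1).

Let M_27 = max(S_0,...,S_27). Use the reflection principle: for j ≥ 1, #{paths with M_27 ≥ j} = #{S_27 ≥ j} + #{S_27 ≥ j+1}.
By reflection, #{M_27 ≥ 27} = #{S_27 ≥ 27} + #{S_27 ≥ 28} = 1 + 0 = 1.
#{M_27 ≥ 28} = #{S_27 ≥ 28} + #{S_27 ≥ 29} = 0 + 0 = 0.
#{M_27 = 27} = 1 - 0 = 1.
P(M_27 = 27) = 1/134217728 = 1/134217728

Answer: 1/134217728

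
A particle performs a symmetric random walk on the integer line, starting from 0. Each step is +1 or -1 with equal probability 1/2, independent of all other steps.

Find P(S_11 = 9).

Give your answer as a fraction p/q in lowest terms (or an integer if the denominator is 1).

Answer: 11/2048

Derivation:
To reach position 9 after 11 steps: need 10 steps of +1 and 1 of -1.
Favorable paths: C(11,10) = 11
Total paths: 2^11 = 2048
P = 11/2048 = 11/2048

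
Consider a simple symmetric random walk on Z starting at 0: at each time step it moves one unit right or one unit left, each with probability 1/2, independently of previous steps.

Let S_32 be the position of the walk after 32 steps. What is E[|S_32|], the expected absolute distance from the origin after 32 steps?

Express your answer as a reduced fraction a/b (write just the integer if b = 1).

Answer: 300540195/67108864

Derivation:
S_32 takes values m ≡ 0 (mod 2) with |m| ≤ 32; P(S_32=m) = C(32,(32+m)/2)/2^32.
Total paths: 2^32 = 4294967296
Distribution: P(S=-32)=1/4294967296, P(S=-30)=32/4294967296, P(S=-28)=496/4294967296, P(S=-26)=4960/4294967296, P(S=-24)=35960/4294967296, P(S=-22)=201376/4294967296, P(S=-20)=906192/4294967296, P(S=-18)=3365856/4294967296, P(S=-16)=10518300/4294967296, P(S=-14)=28048800/4294967296, P(S=-12)=64512240/4294967296, P(S=-10)=129024480/4294967296, P(S=-8)=225792840/4294967296, P(S=-6)=347373600/4294967296, P(S=-4)=471435600/4294967296, P(S=-2)=565722720/4294967296, P(S=0)=601080390/4294967296, P(S=2)=565722720/4294967296, P(S=4)=471435600/4294967296, P(S=6)=347373600/4294967296, P(S=8)=225792840/4294967296, P(S=10)=129024480/4294967296, P(S=12)=64512240/4294967296, P(S=14)=28048800/4294967296, P(S=16)=10518300/4294967296, P(S=18)=3365856/4294967296, P(S=20)=906192/4294967296, P(S=22)=201376/4294967296, P(S=24)=35960/4294967296, P(S=26)=4960/4294967296, P(S=28)=496/4294967296, P(S=30)=32/4294967296, P(S=32)=1/4294967296
E[|S_32|] = Σ_m |m|·P(S_32=m) = 19234572480/4294967296 = 300540195/67108864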